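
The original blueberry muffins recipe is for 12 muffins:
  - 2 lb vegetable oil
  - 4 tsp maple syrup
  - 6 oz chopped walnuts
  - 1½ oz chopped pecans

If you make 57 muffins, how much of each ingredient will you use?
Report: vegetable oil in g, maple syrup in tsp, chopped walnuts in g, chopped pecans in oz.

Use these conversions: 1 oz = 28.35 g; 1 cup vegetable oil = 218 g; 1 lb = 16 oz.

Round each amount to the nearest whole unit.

vegetable oil: 4309 g; maple syrup: 19 tsp; chopped walnuts: 808 g; chopped pecans: 7 oz

Scaling factor: 57/12 = 19/4 = 4.75.
vegetable oil: 2 lb × 19/4 × 16 oz/lb × 28.35 g/oz ≈ 4309 g
maple syrup: 4 tsp × 19/4 = 19 tsp
chopped walnuts: 6 oz × 19/4 × 28.35 g/oz ≈ 808 g
chopped pecans: 1.5 oz × 19/4 ≈ 7 oz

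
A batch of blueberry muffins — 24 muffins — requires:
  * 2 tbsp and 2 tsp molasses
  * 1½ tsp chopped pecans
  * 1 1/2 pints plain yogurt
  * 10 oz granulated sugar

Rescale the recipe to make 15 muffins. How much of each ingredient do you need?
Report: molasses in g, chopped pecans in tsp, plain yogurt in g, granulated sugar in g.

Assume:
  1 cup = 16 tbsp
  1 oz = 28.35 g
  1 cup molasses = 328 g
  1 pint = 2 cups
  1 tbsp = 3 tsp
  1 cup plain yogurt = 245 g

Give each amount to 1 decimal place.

Scaling factor: 15/24 = 5/8 = 0.625.
molasses: (2 tbsp + 2 tsp = 8/3 tbsp) × 5/8 ÷ 16 tbsp/cup × 328 g/cup ≈ 34.2 g
chopped pecans: 1.5 tsp × 5/8 ≈ 0.9 tsp
plain yogurt: 1.5 pint × 5/8 × 2 cup/pint × 245 g/cup ≈ 459.4 g
granulated sugar: 10 oz × 5/8 × 28.35 g/oz ≈ 177.2 g

molasses: 34.2 g; chopped pecans: 0.9 tsp; plain yogurt: 459.4 g; granulated sugar: 177.2 g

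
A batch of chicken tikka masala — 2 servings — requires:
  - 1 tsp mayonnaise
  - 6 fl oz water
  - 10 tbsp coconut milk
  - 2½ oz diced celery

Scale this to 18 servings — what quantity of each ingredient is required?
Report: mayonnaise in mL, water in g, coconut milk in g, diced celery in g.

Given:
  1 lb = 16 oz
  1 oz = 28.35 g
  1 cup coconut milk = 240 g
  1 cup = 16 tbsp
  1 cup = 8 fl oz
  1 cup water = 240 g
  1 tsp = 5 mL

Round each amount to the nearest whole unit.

mayonnaise: 45 mL; water: 1620 g; coconut milk: 1350 g; diced celery: 638 g

Scaling factor: 18/2 = 9.
mayonnaise: 1 tsp × 9 × 5 mL/tsp = 45 mL
water: 6 fl oz × 9 ÷ 8 fl oz/cup × 240 g/cup = 1620 g
coconut milk: 10 tbsp × 9 ÷ 16 tbsp/cup × 240 g/cup = 1350 g
diced celery: 2.5 oz × 9 × 28.35 g/oz ≈ 638 g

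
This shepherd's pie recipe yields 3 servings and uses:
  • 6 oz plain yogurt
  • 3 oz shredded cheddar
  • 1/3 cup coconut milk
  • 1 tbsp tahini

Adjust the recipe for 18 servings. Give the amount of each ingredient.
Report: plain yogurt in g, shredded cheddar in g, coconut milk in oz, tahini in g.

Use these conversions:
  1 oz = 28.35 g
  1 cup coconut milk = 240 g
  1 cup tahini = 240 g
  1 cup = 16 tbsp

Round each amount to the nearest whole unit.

Scaling factor: 18/3 = 6.
plain yogurt: 6 oz × 6 × 28.35 g/oz ≈ 1021 g
shredded cheddar: 3 oz × 6 × 28.35 g/oz ≈ 510 g
coconut milk: 1/3 cup × 6 × 240 g/cup ÷ 28.35 g/oz ≈ 17 oz
tahini: 1 tbsp × 6 ÷ 16 tbsp/cup × 240 g/cup = 90 g

plain yogurt: 1021 g; shredded cheddar: 510 g; coconut milk: 17 oz; tahini: 90 g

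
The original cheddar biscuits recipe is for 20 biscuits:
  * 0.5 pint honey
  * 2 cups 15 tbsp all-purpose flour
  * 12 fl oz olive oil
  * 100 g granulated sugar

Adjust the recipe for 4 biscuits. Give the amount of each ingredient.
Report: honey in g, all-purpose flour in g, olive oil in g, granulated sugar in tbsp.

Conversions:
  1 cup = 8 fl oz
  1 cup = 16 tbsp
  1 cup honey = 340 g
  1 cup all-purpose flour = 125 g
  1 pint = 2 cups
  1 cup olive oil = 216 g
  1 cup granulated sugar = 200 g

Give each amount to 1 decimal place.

honey: 68.0 g; all-purpose flour: 73.4 g; olive oil: 64.8 g; granulated sugar: 1.6 tbsp

Scaling factor: 4/20 = 1/5 = 0.2.
honey: 0.5 pint × 1/5 × 2 cup/pint × 340 g/cup = 68.0 g
all-purpose flour: (2 cup + 15 tbsp = 2.9375 cup) × 1/5 × 125 g/cup ≈ 73.4 g
olive oil: 12 fl oz × 1/5 ÷ 8 fl oz/cup × 216 g/cup = 64.8 g
granulated sugar: 100 g × 1/5 ÷ 200 g/cup × 16 tbsp/cup = 1.6 tbsp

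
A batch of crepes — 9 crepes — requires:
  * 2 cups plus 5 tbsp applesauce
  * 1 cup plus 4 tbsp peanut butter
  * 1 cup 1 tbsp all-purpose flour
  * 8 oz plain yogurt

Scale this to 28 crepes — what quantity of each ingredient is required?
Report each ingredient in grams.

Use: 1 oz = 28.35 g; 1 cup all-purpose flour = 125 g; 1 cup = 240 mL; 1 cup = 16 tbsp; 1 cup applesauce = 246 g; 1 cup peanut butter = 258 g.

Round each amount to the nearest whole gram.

Scaling factor: 28/9.
applesauce: (2 cup + 5 tbsp = 2.3125 cup) × 28/9 × 246 g/cup ≈ 1770 g
peanut butter: (1 cup + 4 tbsp = 1.25 cup) × 28/9 × 258 g/cup ≈ 1003 g
all-purpose flour: (1 cup + 1 tbsp = 1.0625 cup) × 28/9 × 125 g/cup ≈ 413 g
plain yogurt: 8 oz × 28/9 × 28.35 g/oz ≈ 706 g

applesauce: 1770 g; peanut butter: 1003 g; all-purpose flour: 413 g; plain yogurt: 706 g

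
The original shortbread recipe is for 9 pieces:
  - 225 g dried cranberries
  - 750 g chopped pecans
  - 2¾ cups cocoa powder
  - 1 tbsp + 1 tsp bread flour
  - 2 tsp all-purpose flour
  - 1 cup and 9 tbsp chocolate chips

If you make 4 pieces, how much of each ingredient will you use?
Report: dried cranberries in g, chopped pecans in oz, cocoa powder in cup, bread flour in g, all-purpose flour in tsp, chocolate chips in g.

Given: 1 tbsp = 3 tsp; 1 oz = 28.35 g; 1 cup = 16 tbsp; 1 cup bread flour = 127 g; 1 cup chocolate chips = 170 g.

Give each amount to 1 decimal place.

dried cranberries: 100.0 g; chopped pecans: 11.8 oz; cocoa powder: 1.2 cup; bread flour: 4.7 g; all-purpose flour: 0.9 tsp; chocolate chips: 118.1 g

Scaling factor: 4/9.
dried cranberries: 225 g × 4/9 = 100.0 g
chopped pecans: 750 g × 4/9 ÷ 28.35 g/oz ≈ 11.8 oz
cocoa powder: 2.75 cup × 4/9 ≈ 1.2 cup
bread flour: (1 tbsp + 1 tsp = 4/3 tbsp) × 4/9 ÷ 16 tbsp/cup × 127 g/cup ≈ 4.7 g
all-purpose flour: 2 tsp × 4/9 ≈ 0.9 tsp
chocolate chips: (1 cup + 9 tbsp = 1.5625 cup) × 4/9 × 170 g/cup ≈ 118.1 g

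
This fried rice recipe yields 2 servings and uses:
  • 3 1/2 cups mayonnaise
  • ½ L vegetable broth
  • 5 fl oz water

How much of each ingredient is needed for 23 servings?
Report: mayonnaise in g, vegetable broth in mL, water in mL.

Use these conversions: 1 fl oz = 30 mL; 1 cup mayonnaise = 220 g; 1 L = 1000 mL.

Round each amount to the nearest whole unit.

Scaling factor: 23/2 = 11.5.
mayonnaise: 3.5 cup × 23/2 × 220 g/cup = 8855 g
vegetable broth: 0.5 L × 23/2 × 1000 mL/L = 5750 mL
water: 5 fl oz × 23/2 × 30 mL/fl oz = 1725 mL

mayonnaise: 8855 g; vegetable broth: 5750 mL; water: 1725 mL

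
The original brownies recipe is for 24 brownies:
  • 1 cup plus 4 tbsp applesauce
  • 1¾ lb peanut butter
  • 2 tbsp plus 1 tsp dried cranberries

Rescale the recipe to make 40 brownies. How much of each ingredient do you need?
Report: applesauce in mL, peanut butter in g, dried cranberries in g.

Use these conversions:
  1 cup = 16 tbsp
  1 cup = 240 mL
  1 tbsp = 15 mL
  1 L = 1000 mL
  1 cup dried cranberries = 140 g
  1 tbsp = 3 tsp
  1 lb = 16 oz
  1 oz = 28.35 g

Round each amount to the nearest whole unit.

applesauce: 500 mL; peanut butter: 1323 g; dried cranberries: 34 g

Scaling factor: 40/24 = 5/3.
applesauce: (1 cup + 4 tbsp = 1.25 cup) × 5/3 × 240 mL/cup = 500 mL
peanut butter: 1.75 lb × 5/3 × 16 oz/lb × 28.35 g/oz = 1323 g
dried cranberries: (2 tbsp + 1 tsp = 7/3 tbsp) × 5/3 ÷ 16 tbsp/cup × 140 g/cup ≈ 34 g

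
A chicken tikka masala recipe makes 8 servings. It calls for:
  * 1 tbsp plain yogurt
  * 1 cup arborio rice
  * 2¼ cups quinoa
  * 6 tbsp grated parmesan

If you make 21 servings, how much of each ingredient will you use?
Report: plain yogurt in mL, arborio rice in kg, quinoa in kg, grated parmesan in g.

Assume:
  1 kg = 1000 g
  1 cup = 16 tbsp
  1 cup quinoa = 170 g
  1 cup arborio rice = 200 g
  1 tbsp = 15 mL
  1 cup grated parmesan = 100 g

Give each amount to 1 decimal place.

Scaling factor: 21/8 = 2.625.
plain yogurt: 1 tbsp × 21/8 × 15 mL/tbsp ≈ 39.4 mL
arborio rice: 1 cup × 21/8 × 200 g/cup ÷ 1000 g/kg ≈ 0.5 kg
quinoa: 2.25 cup × 21/8 × 170 g/cup ÷ 1000 g/kg ≈ 1.0 kg
grated parmesan: 6 tbsp × 21/8 ÷ 16 tbsp/cup × 100 g/cup ≈ 98.4 g

plain yogurt: 39.4 mL; arborio rice: 0.5 kg; quinoa: 1.0 kg; grated parmesan: 98.4 g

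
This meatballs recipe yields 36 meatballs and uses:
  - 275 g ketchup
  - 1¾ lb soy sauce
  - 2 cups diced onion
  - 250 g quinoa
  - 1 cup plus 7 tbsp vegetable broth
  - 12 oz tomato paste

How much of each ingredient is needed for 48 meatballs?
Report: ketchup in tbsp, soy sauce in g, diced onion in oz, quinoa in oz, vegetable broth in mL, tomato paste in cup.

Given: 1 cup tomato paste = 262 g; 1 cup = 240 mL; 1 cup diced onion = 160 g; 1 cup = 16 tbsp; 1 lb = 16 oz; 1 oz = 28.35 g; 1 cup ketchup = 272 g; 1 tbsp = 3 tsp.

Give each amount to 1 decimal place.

ketchup: 21.6 tbsp; soy sauce: 1058.4 g; diced onion: 15.0 oz; quinoa: 11.8 oz; vegetable broth: 460.0 mL; tomato paste: 1.7 cup

Scaling factor: 48/36 = 4/3.
ketchup: 275 g × 4/3 ÷ 272 g/cup × 16 tbsp/cup ≈ 21.6 tbsp
soy sauce: 1.75 lb × 4/3 × 16 oz/lb × 28.35 g/oz = 1058.4 g
diced onion: 2 cup × 4/3 × 160 g/cup ÷ 28.35 g/oz ≈ 15.0 oz
quinoa: 250 g × 4/3 ÷ 28.35 g/oz ≈ 11.8 oz
vegetable broth: (1 cup + 7 tbsp = 1.4375 cup) × 4/3 × 240 mL/cup = 460.0 mL
tomato paste: 12 oz × 4/3 × 28.35 g/oz ÷ 262 g/cup ≈ 1.7 cup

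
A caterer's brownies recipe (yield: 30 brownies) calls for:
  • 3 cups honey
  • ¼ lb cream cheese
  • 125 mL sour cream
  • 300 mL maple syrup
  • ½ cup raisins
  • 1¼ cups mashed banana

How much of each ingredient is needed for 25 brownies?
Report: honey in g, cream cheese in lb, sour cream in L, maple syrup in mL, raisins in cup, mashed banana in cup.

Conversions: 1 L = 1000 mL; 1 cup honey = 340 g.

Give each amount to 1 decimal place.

honey: 850.0 g; cream cheese: 0.2 lb; sour cream: 0.1 L; maple syrup: 250.0 mL; raisins: 0.4 cup; mashed banana: 1.0 cup

Scaling factor: 25/30 = 5/6.
honey: 3 cup × 5/6 × 340 g/cup = 850.0 g
cream cheese: 0.25 lb × 5/6 ≈ 0.2 lb
sour cream: 125 mL × 5/6 ÷ 1000 mL/L ≈ 0.1 L
maple syrup: 300 mL × 5/6 = 250.0 mL
raisins: 0.5 cup × 5/6 ≈ 0.4 cup
mashed banana: 1.25 cup × 5/6 ≈ 1.0 cup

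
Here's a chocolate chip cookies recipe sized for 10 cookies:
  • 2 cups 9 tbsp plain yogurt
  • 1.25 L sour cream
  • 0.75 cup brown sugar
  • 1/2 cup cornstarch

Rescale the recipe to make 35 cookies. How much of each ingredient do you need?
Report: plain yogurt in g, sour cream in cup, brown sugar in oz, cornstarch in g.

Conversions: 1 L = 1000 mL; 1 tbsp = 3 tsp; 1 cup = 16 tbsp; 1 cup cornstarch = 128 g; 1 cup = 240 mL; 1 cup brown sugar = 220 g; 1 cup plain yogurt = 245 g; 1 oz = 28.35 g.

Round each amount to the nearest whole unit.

Scaling factor: 35/10 = 7/2 = 3.5.
plain yogurt: (2 cup + 9 tbsp = 2.5625 cup) × 7/2 × 245 g/cup ≈ 2197 g
sour cream: 1.25 L × 7/2 × 1000 mL/L ÷ 240 mL/cup ≈ 18 cup
brown sugar: 0.75 cup × 7/2 × 220 g/cup ÷ 28.35 g/oz ≈ 20 oz
cornstarch: 0.5 cup × 7/2 × 128 g/cup = 224 g

plain yogurt: 2197 g; sour cream: 18 cup; brown sugar: 20 oz; cornstarch: 224 g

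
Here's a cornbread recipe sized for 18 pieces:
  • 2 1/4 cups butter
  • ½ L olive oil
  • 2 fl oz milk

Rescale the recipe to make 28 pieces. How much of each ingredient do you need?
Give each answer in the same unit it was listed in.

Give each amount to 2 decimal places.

butter: 3.50 cup; olive oil: 0.78 L; milk: 3.11 fl oz

Scaling factor: 28/18 = 14/9.
butter: 2.25 cup × 14/9 = 3.50 cup
olive oil: 0.5 L × 14/9 ≈ 0.78 L
milk: 2 fl oz × 14/9 ≈ 3.11 fl oz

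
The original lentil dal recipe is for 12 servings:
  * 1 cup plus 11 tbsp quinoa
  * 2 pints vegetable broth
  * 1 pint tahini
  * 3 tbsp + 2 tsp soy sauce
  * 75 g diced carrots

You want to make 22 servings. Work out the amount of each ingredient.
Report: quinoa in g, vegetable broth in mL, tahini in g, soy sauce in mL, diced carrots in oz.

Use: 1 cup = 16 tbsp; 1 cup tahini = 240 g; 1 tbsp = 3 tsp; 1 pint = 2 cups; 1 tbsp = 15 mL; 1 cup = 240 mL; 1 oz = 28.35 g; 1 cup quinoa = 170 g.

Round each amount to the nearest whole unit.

Scaling factor: 22/12 = 11/6.
quinoa: (1 cup + 11 tbsp = 1.6875 cup) × 11/6 × 170 g/cup ≈ 526 g
vegetable broth: 2 pint × 11/6 × 2 cup/pint × 240 mL/cup = 1760 mL
tahini: 1 pint × 11/6 × 2 cup/pint × 240 g/cup = 880 g
soy sauce: (3 tbsp + 2 tsp = 11/3 tbsp) × 11/6 × 15 mL/tbsp ≈ 101 mL
diced carrots: 75 g × 11/6 ÷ 28.35 g/oz ≈ 5 oz

quinoa: 526 g; vegetable broth: 1760 mL; tahini: 880 g; soy sauce: 101 mL; diced carrots: 5 oz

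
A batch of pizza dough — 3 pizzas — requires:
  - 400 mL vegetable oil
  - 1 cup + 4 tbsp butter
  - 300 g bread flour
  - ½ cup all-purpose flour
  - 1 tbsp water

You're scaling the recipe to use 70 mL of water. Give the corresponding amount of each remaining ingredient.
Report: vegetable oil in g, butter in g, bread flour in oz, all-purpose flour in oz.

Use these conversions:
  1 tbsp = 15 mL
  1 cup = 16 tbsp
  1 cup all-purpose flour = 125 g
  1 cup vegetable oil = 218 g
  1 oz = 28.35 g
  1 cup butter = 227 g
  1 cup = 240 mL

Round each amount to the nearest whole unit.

The original recipe has 15 mL of water, so the scaling factor is 70 ÷ 15 = 14/3.
vegetable oil: 400 mL × 14/3 ÷ 240 mL/cup × 218 g/cup ≈ 1696 g
butter: (1 cup + 4 tbsp = 1.25 cup) × 14/3 × 227 g/cup ≈ 1324 g
bread flour: 300 g × 14/3 ÷ 28.35 g/oz ≈ 49 oz
all-purpose flour: 0.5 cup × 14/3 × 125 g/cup ÷ 28.35 g/oz ≈ 10 oz

vegetable oil: 1696 g; butter: 1324 g; bread flour: 49 oz; all-purpose flour: 10 oz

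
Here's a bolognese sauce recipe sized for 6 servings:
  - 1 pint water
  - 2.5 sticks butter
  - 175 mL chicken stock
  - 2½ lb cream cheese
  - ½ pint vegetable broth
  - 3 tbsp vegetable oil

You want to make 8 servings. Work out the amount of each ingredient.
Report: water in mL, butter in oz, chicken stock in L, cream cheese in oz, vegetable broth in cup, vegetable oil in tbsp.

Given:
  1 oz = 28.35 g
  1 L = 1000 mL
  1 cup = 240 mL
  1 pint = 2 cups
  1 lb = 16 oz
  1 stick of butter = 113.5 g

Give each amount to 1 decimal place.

Scaling factor: 8/6 = 4/3.
water: 1 pint × 4/3 × 2 cup/pint × 240 mL/cup = 640.0 mL
butter: 2.5 stick × 4/3 × 113.5 g/stick ÷ 28.35 g/oz ≈ 13.3 oz
chicken stock: 175 mL × 4/3 ÷ 1000 mL/L ≈ 0.2 L
cream cheese: 2.5 lb × 4/3 × 16 oz/lb ≈ 53.3 oz
vegetable broth: 0.5 pint × 4/3 × 2 cup/pint ≈ 1.3 cup
vegetable oil: 3 tbsp × 4/3 = 4.0 tbsp

water: 640.0 mL; butter: 13.3 oz; chicken stock: 0.2 L; cream cheese: 53.3 oz; vegetable broth: 1.3 cup; vegetable oil: 4.0 tbsp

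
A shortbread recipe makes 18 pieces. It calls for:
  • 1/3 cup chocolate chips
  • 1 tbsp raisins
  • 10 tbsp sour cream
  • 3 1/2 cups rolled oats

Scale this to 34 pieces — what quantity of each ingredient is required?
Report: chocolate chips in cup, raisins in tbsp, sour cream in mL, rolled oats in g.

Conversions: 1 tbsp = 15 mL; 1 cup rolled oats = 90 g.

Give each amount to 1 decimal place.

Scaling factor: 34/18 = 17/9.
chocolate chips: 1/3 cup × 17/9 ≈ 0.6 cup
raisins: 1 tbsp × 17/9 ≈ 1.9 tbsp
sour cream: 10 tbsp × 17/9 × 15 mL/tbsp ≈ 283.3 mL
rolled oats: 3.5 cup × 17/9 × 90 g/cup = 595.0 g

chocolate chips: 0.6 cup; raisins: 1.9 tbsp; sour cream: 283.3 mL; rolled oats: 595.0 g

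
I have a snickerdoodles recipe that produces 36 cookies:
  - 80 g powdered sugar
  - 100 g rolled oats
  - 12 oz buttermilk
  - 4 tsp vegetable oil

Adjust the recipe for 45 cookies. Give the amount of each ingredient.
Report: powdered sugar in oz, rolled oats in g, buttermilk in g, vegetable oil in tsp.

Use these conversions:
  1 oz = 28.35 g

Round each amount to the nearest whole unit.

powdered sugar: 4 oz; rolled oats: 125 g; buttermilk: 425 g; vegetable oil: 5 tsp

Scaling factor: 45/36 = 5/4 = 1.25.
powdered sugar: 80 g × 5/4 ÷ 28.35 g/oz ≈ 4 oz
rolled oats: 100 g × 5/4 = 125 g
buttermilk: 12 oz × 5/4 × 28.35 g/oz ≈ 425 g
vegetable oil: 4 tsp × 5/4 = 5 tsp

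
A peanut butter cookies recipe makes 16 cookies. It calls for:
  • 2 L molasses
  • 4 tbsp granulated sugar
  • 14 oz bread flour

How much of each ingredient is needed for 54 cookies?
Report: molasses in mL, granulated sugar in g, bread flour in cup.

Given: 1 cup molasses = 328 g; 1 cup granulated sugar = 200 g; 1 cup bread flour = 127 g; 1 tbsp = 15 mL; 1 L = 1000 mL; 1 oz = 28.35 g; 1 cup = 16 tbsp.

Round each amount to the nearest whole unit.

molasses: 6750 mL; granulated sugar: 169 g; bread flour: 11 cup

Scaling factor: 54/16 = 27/8 = 3.375.
molasses: 2 L × 27/8 × 1000 mL/L = 6750 mL
granulated sugar: 4 tbsp × 27/8 ÷ 16 tbsp/cup × 200 g/cup ≈ 169 g
bread flour: 14 oz × 27/8 × 28.35 g/oz ÷ 127 g/cup ≈ 11 cup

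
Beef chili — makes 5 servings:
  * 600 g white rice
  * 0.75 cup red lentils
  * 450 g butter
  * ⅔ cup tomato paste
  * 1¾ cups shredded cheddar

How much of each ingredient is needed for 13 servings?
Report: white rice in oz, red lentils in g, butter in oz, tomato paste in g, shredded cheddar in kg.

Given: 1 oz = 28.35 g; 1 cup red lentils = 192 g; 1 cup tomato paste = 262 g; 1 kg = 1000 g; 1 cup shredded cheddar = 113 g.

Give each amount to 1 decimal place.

Scaling factor: 13/5 = 2.6.
white rice: 600 g × 13/5 ÷ 28.35 g/oz ≈ 55.0 oz
red lentils: 0.75 cup × 13/5 × 192 g/cup = 374.4 g
butter: 450 g × 13/5 ÷ 28.35 g/oz ≈ 41.3 oz
tomato paste: 2/3 cup × 13/5 × 262 g/cup ≈ 454.1 g
shredded cheddar: 1.75 cup × 13/5 × 113 g/cup ÷ 1000 g/kg ≈ 0.5 kg

white rice: 55.0 oz; red lentils: 374.4 g; butter: 41.3 oz; tomato paste: 454.1 g; shredded cheddar: 0.5 kg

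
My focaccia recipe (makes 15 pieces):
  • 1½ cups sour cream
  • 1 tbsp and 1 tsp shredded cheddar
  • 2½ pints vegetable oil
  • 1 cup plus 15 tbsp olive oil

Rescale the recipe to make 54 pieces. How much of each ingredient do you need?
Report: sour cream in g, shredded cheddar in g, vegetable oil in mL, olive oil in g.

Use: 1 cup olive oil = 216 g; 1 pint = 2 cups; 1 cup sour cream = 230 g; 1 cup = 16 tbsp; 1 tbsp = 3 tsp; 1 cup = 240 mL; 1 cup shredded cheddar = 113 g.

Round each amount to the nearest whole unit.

sour cream: 1242 g; shredded cheddar: 34 g; vegetable oil: 4320 mL; olive oil: 1507 g

Scaling factor: 54/15 = 18/5 = 3.6.
sour cream: 1.5 cup × 18/5 × 230 g/cup = 1242 g
shredded cheddar: (1 tbsp + 1 tsp = 4/3 tbsp) × 18/5 ÷ 16 tbsp/cup × 113 g/cup ≈ 34 g
vegetable oil: 2.5 pint × 18/5 × 2 cup/pint × 240 mL/cup = 4320 mL
olive oil: (1 cup + 15 tbsp = 1.9375 cup) × 18/5 × 216 g/cup ≈ 1507 g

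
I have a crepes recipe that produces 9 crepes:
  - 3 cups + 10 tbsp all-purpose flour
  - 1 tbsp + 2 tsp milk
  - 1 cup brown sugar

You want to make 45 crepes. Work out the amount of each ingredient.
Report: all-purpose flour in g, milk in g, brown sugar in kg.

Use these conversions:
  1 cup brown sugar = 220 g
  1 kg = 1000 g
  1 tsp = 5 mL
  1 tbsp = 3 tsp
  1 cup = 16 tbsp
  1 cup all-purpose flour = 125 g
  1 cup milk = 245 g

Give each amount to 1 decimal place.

all-purpose flour: 2265.6 g; milk: 127.6 g; brown sugar: 1.1 kg

Scaling factor: 45/9 = 5.
all-purpose flour: (3 cup + 10 tbsp = 3.625 cup) × 5 × 125 g/cup ≈ 2265.6 g
milk: (1 tbsp + 2 tsp = 5/3 tbsp) × 5 ÷ 16 tbsp/cup × 245 g/cup ≈ 127.6 g
brown sugar: 1 cup × 5 × 220 g/cup ÷ 1000 g/kg = 1.1 kg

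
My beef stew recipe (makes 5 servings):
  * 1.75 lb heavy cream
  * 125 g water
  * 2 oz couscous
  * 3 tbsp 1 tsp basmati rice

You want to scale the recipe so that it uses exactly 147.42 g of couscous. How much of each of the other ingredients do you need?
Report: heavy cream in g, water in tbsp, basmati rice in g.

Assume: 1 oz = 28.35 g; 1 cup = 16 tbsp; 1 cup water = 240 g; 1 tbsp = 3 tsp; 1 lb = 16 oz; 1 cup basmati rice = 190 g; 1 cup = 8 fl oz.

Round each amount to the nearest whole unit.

The original recipe has 56.7 g of couscous, so the scaling factor is 147.42 ÷ 56.7 = 13/5 = 2.6.
heavy cream: 1.75 lb × 13/5 × 16 oz/lb × 28.35 g/oz ≈ 2064 g
water: 125 g × 13/5 ÷ 240 g/cup × 16 tbsp/cup ≈ 22 tbsp
basmati rice: (3 tbsp + 1 tsp = 10/3 tbsp) × 13/5 ÷ 16 tbsp/cup × 190 g/cup ≈ 103 g

heavy cream: 2064 g; water: 22 tbsp; basmati rice: 103 g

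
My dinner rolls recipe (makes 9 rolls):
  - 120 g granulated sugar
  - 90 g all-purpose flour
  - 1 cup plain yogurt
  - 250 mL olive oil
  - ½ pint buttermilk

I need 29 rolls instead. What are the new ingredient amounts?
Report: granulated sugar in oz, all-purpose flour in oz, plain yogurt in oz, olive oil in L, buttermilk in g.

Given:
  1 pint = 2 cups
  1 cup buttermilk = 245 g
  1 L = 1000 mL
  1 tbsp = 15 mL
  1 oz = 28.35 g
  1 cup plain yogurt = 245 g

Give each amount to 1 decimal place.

granulated sugar: 13.6 oz; all-purpose flour: 10.2 oz; plain yogurt: 27.8 oz; olive oil: 0.8 L; buttermilk: 789.4 g

Scaling factor: 29/9.
granulated sugar: 120 g × 29/9 ÷ 28.35 g/oz ≈ 13.6 oz
all-purpose flour: 90 g × 29/9 ÷ 28.35 g/oz ≈ 10.2 oz
plain yogurt: 1 cup × 29/9 × 245 g/cup ÷ 28.35 g/oz ≈ 27.8 oz
olive oil: 250 mL × 29/9 ÷ 1000 mL/L ≈ 0.8 L
buttermilk: 0.5 pint × 29/9 × 2 cup/pint × 245 g/cup ≈ 789.4 g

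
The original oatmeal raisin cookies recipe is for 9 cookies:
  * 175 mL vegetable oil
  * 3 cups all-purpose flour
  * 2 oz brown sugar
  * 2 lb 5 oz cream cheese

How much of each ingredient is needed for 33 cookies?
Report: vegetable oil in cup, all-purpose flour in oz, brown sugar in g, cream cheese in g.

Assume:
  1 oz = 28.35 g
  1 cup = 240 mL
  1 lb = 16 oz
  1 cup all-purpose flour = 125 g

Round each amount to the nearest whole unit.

vegetable oil: 3 cup; all-purpose flour: 49 oz; brown sugar: 208 g; cream cheese: 3846 g

Scaling factor: 33/9 = 11/3.
vegetable oil: 175 mL × 11/3 ÷ 240 mL/cup ≈ 3 cup
all-purpose flour: 3 cup × 11/3 × 125 g/cup ÷ 28.35 g/oz ≈ 49 oz
brown sugar: 2 oz × 11/3 × 28.35 g/oz ≈ 208 g
cream cheese: (2 lb + 5 oz = 2.3125 lb) × 11/3 × 16 oz/lb × 28.35 g/oz ≈ 3846 g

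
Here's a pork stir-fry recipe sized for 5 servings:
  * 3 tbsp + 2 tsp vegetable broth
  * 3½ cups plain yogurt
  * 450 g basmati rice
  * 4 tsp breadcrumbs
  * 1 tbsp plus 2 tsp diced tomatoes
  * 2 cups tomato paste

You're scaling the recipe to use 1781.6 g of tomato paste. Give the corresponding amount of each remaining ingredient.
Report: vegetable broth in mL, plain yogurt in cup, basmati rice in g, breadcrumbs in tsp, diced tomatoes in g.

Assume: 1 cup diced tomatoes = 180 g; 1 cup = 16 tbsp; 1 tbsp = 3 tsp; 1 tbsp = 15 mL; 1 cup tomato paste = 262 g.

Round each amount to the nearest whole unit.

The original recipe has 524 g of tomato paste, so the scaling factor is 1781.6 ÷ 524 = 17/5 = 3.4.
vegetable broth: (3 tbsp + 2 tsp = 11/3 tbsp) × 17/5 × 15 mL/tbsp = 187 mL
plain yogurt: 3.5 cup × 17/5 ≈ 12 cup
basmati rice: 450 g × 17/5 = 1530 g
breadcrumbs: 4 tsp × 17/5 ≈ 14 tsp
diced tomatoes: (1 tbsp + 2 tsp = 5/3 tbsp) × 17/5 ÷ 16 tbsp/cup × 180 g/cup ≈ 64 g

vegetable broth: 187 mL; plain yogurt: 12 cup; basmati rice: 1530 g; breadcrumbs: 14 tsp; diced tomatoes: 64 g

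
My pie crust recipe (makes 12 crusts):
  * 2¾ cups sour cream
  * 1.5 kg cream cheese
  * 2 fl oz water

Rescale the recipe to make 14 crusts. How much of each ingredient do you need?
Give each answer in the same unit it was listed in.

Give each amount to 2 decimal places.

sour cream: 3.21 cup; cream cheese: 1.75 kg; water: 2.33 fl oz

Scaling factor: 14/12 = 7/6.
sour cream: 2.75 cup × 7/6 ≈ 3.21 cup
cream cheese: 1.5 kg × 7/6 = 1.75 kg
water: 2 fl oz × 7/6 ≈ 2.33 fl oz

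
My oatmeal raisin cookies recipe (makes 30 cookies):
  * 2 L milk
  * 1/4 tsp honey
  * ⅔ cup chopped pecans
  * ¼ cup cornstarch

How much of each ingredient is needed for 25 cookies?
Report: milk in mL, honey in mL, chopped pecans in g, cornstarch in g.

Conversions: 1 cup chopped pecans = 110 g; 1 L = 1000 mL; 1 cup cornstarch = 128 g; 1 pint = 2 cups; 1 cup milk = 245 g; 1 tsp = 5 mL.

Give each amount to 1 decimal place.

Scaling factor: 25/30 = 5/6.
milk: 2 L × 5/6 × 1000 mL/L ≈ 1666.7 mL
honey: 0.25 tsp × 5/6 × 5 mL/tsp ≈ 1.0 mL
chopped pecans: 2/3 cup × 5/6 × 110 g/cup ≈ 61.1 g
cornstarch: 0.25 cup × 5/6 × 128 g/cup ≈ 26.7 g

milk: 1666.7 mL; honey: 1.0 mL; chopped pecans: 61.1 g; cornstarch: 26.7 g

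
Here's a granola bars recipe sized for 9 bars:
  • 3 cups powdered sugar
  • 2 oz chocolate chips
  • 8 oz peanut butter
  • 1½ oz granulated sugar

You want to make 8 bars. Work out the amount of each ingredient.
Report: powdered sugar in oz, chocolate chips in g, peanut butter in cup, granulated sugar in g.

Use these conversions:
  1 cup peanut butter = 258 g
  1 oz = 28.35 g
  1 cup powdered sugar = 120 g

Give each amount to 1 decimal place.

Scaling factor: 8/9.
powdered sugar: 3 cup × 8/9 × 120 g/cup ÷ 28.35 g/oz ≈ 11.3 oz
chocolate chips: 2 oz × 8/9 × 28.35 g/oz = 50.4 g
peanut butter: 8 oz × 8/9 × 28.35 g/oz ÷ 258 g/cup ≈ 0.8 cup
granulated sugar: 1.5 oz × 8/9 × 28.35 g/oz = 37.8 g

powdered sugar: 11.3 oz; chocolate chips: 50.4 g; peanut butter: 0.8 cup; granulated sugar: 37.8 g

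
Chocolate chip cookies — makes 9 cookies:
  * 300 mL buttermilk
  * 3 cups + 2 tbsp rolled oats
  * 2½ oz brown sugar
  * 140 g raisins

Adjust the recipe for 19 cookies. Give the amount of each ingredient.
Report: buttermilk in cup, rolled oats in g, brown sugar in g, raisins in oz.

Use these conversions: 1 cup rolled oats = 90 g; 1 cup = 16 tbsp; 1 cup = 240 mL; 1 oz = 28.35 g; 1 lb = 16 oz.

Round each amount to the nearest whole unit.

Scaling factor: 19/9.
buttermilk: 300 mL × 19/9 ÷ 240 mL/cup ≈ 3 cup
rolled oats: (3 cup + 2 tbsp = 3.125 cup) × 19/9 × 90 g/cup ≈ 594 g
brown sugar: 2.5 oz × 19/9 × 28.35 g/oz ≈ 150 g
raisins: 140 g × 19/9 ÷ 28.35 g/oz ≈ 10 oz

buttermilk: 3 cup; rolled oats: 594 g; brown sugar: 150 g; raisins: 10 oz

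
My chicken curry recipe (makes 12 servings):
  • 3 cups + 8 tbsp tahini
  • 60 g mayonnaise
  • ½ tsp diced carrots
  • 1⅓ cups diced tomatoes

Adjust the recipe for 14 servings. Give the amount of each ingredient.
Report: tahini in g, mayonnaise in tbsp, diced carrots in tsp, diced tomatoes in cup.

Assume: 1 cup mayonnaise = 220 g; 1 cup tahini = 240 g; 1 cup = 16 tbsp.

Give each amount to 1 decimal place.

tahini: 980.0 g; mayonnaise: 5.1 tbsp; diced carrots: 0.6 tsp; diced tomatoes: 1.6 cup

Scaling factor: 14/12 = 7/6.
tahini: (3 cup + 8 tbsp = 3.5 cup) × 7/6 × 240 g/cup = 980.0 g
mayonnaise: 60 g × 7/6 ÷ 220 g/cup × 16 tbsp/cup ≈ 5.1 tbsp
diced carrots: 0.5 tsp × 7/6 ≈ 0.6 tsp
diced tomatoes: 4/3 cup × 7/6 ≈ 1.6 cup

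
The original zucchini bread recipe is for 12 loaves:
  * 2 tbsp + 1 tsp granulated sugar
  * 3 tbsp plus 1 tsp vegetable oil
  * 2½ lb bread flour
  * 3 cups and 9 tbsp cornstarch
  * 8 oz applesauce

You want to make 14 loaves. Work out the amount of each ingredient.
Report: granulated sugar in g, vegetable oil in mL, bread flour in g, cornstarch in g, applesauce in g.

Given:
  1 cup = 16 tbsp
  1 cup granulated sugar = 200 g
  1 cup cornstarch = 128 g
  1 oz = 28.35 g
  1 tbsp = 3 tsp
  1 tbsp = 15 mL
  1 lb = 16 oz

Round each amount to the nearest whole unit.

Scaling factor: 14/12 = 7/6.
granulated sugar: (2 tbsp + 1 tsp = 7/3 tbsp) × 7/6 ÷ 16 tbsp/cup × 200 g/cup ≈ 34 g
vegetable oil: (3 tbsp + 1 tsp = 10/3 tbsp) × 7/6 × 15 mL/tbsp ≈ 58 mL
bread flour: 2.5 lb × 7/6 × 16 oz/lb × 28.35 g/oz = 1323 g
cornstarch: (3 cup + 9 tbsp = 3.5625 cup) × 7/6 × 128 g/cup = 532 g
applesauce: 8 oz × 7/6 × 28.35 g/oz ≈ 265 g

granulated sugar: 34 g; vegetable oil: 58 mL; bread flour: 1323 g; cornstarch: 532 g; applesauce: 265 g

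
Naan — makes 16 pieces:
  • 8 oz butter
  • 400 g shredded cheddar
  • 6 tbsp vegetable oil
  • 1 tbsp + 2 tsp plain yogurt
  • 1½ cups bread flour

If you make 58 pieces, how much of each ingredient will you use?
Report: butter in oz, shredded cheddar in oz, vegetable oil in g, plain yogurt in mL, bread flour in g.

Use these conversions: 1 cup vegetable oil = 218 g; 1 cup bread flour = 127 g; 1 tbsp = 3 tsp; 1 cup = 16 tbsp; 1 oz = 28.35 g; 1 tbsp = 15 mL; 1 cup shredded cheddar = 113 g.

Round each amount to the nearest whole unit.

butter: 29 oz; shredded cheddar: 51 oz; vegetable oil: 296 g; plain yogurt: 91 mL; bread flour: 691 g

Scaling factor: 58/16 = 29/8 = 3.625.
butter: 8 oz × 29/8 = 29 oz
shredded cheddar: 400 g × 29/8 ÷ 28.35 g/oz ≈ 51 oz
vegetable oil: 6 tbsp × 29/8 ÷ 16 tbsp/cup × 218 g/cup ≈ 296 g
plain yogurt: (1 tbsp + 2 tsp = 5/3 tbsp) × 29/8 × 15 mL/tbsp ≈ 91 mL
bread flour: 1.5 cup × 29/8 × 127 g/cup ≈ 691 g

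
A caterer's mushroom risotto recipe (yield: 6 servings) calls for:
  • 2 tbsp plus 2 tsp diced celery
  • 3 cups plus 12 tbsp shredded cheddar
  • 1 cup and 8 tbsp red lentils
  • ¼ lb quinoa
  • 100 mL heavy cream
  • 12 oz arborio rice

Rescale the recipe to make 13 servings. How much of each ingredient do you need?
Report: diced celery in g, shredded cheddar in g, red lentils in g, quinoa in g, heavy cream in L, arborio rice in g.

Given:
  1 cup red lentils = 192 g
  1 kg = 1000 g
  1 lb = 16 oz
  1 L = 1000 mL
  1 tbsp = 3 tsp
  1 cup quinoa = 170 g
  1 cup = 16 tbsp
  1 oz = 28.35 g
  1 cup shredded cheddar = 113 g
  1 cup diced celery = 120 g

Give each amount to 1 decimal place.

Scaling factor: 13/6.
diced celery: (2 tbsp + 2 tsp = 8/3 tbsp) × 13/6 ÷ 16 tbsp/cup × 120 g/cup ≈ 43.3 g
shredded cheddar: (3 cup + 12 tbsp = 3.75 cup) × 13/6 × 113 g/cup ≈ 918.1 g
red lentils: (1 cup + 8 tbsp = 1.5 cup) × 13/6 × 192 g/cup = 624.0 g
quinoa: 0.25 lb × 13/6 × 16 oz/lb × 28.35 g/oz = 245.7 g
heavy cream: 100 mL × 13/6 ÷ 1000 mL/L ≈ 0.2 L
arborio rice: 12 oz × 13/6 × 28.35 g/oz = 737.1 g

diced celery: 43.3 g; shredded cheddar: 918.1 g; red lentils: 624.0 g; quinoa: 245.7 g; heavy cream: 0.2 L; arborio rice: 737.1 g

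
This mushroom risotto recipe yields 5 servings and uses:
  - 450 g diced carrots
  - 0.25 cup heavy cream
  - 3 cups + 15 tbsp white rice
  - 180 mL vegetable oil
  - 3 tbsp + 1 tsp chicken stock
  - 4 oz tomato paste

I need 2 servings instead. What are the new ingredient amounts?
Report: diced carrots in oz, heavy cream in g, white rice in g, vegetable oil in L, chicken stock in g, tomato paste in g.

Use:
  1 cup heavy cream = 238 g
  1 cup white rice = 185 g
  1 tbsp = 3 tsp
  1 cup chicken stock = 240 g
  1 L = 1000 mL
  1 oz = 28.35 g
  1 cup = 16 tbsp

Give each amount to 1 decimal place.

Scaling factor: 2/5 = 0.4.
diced carrots: 450 g × 2/5 ÷ 28.35 g/oz ≈ 6.3 oz
heavy cream: 0.25 cup × 2/5 × 238 g/cup = 23.8 g
white rice: (3 cup + 15 tbsp = 3.9375 cup) × 2/5 × 185 g/cup ≈ 291.4 g
vegetable oil: 180 mL × 2/5 ÷ 1000 mL/L ≈ 0.1 L
chicken stock: (3 tbsp + 1 tsp = 10/3 tbsp) × 2/5 ÷ 16 tbsp/cup × 240 g/cup = 20.0 g
tomato paste: 4 oz × 2/5 × 28.35 g/oz ≈ 45.4 g

diced carrots: 6.3 oz; heavy cream: 23.8 g; white rice: 291.4 g; vegetable oil: 0.1 L; chicken stock: 20.0 g; tomato paste: 45.4 g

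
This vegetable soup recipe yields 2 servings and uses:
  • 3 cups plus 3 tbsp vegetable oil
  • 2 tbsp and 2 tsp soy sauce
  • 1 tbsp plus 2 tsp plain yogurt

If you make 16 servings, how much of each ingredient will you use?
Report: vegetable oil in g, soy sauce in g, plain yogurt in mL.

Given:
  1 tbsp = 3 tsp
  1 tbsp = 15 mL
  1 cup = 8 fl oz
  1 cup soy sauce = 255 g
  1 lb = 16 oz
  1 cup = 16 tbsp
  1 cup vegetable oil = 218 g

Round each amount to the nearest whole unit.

vegetable oil: 5559 g; soy sauce: 340 g; plain yogurt: 200 mL

Scaling factor: 16/2 = 8.
vegetable oil: (3 cup + 3 tbsp = 3.1875 cup) × 8 × 218 g/cup = 5559 g
soy sauce: (2 tbsp + 2 tsp = 8/3 tbsp) × 8 ÷ 16 tbsp/cup × 255 g/cup = 340 g
plain yogurt: (1 tbsp + 2 tsp = 5/3 tbsp) × 8 × 15 mL/tbsp = 200 mL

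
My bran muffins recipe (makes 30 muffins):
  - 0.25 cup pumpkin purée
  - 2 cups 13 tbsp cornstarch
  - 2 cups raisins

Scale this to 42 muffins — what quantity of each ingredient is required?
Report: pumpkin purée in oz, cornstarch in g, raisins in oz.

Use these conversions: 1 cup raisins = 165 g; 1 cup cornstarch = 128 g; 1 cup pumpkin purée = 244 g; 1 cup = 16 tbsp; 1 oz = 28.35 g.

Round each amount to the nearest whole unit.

Scaling factor: 42/30 = 7/5 = 1.4.
pumpkin purée: 0.25 cup × 7/5 × 244 g/cup ÷ 28.35 g/oz ≈ 3 oz
cornstarch: (2 cup + 13 tbsp = 2.8125 cup) × 7/5 × 128 g/cup = 504 g
raisins: 2 cup × 7/5 × 165 g/cup ÷ 28.35 g/oz ≈ 16 oz

pumpkin purée: 3 oz; cornstarch: 504 g; raisins: 16 oz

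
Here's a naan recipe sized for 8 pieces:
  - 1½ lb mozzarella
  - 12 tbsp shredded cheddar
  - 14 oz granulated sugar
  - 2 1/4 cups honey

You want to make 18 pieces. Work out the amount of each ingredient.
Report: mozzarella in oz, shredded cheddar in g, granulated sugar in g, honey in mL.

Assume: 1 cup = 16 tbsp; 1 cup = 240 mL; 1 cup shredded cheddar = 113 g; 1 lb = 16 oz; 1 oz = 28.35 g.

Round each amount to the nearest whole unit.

mozzarella: 54 oz; shredded cheddar: 191 g; granulated sugar: 893 g; honey: 1215 mL

Scaling factor: 18/8 = 9/4 = 2.25.
mozzarella: 1.5 lb × 9/4 × 16 oz/lb = 54 oz
shredded cheddar: 12 tbsp × 9/4 ÷ 16 tbsp/cup × 113 g/cup ≈ 191 g
granulated sugar: 14 oz × 9/4 × 28.35 g/oz ≈ 893 g
honey: 2.25 cup × 9/4 × 240 mL/cup = 1215 mL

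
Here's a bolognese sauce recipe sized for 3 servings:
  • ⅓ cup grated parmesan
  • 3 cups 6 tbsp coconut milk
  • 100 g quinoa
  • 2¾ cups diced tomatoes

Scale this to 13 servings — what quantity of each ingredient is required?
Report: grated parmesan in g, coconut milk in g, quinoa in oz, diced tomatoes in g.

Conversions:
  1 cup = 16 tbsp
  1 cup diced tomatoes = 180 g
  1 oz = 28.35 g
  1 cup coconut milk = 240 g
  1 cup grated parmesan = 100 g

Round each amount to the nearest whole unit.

grated parmesan: 144 g; coconut milk: 3510 g; quinoa: 15 oz; diced tomatoes: 2145 g

Scaling factor: 13/3.
grated parmesan: 1/3 cup × 13/3 × 100 g/cup ≈ 144 g
coconut milk: (3 cup + 6 tbsp = 3.375 cup) × 13/3 × 240 g/cup = 3510 g
quinoa: 100 g × 13/3 ÷ 28.35 g/oz ≈ 15 oz
diced tomatoes: 2.75 cup × 13/3 × 180 g/cup = 2145 g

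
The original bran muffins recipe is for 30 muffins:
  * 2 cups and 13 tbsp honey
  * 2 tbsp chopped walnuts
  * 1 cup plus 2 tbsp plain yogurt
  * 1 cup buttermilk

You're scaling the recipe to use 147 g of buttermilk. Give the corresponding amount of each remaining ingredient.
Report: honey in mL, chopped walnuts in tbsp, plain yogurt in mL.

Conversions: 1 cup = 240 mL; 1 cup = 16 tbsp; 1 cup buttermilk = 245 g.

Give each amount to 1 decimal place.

honey: 405.0 mL; chopped walnuts: 1.2 tbsp; plain yogurt: 162.0 mL

The original recipe has 245 g of buttermilk, so the scaling factor is 147 ÷ 245 = 3/5 = 0.6.
honey: (2 cup + 13 tbsp = 2.8125 cup) × 3/5 × 240 mL/cup = 405.0 mL
chopped walnuts: 2 tbsp × 3/5 = 1.2 tbsp
plain yogurt: (1 cup + 2 tbsp = 1.125 cup) × 3/5 × 240 mL/cup = 162.0 mL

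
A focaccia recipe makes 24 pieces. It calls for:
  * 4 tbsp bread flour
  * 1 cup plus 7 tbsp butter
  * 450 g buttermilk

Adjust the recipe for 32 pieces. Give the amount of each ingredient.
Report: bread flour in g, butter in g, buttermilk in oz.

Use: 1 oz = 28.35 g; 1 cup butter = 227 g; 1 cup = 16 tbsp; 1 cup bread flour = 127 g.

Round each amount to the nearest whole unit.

bread flour: 42 g; butter: 435 g; buttermilk: 21 oz

Scaling factor: 32/24 = 4/3.
bread flour: 4 tbsp × 4/3 ÷ 16 tbsp/cup × 127 g/cup ≈ 42 g
butter: (1 cup + 7 tbsp = 1.4375 cup) × 4/3 × 227 g/cup ≈ 435 g
buttermilk: 450 g × 4/3 ÷ 28.35 g/oz ≈ 21 oz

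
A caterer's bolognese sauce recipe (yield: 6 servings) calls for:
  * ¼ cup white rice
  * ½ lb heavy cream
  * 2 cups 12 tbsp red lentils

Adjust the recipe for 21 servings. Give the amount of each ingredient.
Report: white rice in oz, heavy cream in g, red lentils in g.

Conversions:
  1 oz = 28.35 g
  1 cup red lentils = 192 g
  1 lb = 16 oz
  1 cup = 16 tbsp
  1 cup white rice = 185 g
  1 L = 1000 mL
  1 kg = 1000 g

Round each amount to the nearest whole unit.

white rice: 6 oz; heavy cream: 794 g; red lentils: 1848 g

Scaling factor: 21/6 = 7/2 = 3.5.
white rice: 0.25 cup × 7/2 × 185 g/cup ÷ 28.35 g/oz ≈ 6 oz
heavy cream: 0.5 lb × 7/2 × 16 oz/lb × 28.35 g/oz ≈ 794 g
red lentils: (2 cup + 12 tbsp = 2.75 cup) × 7/2 × 192 g/cup = 1848 g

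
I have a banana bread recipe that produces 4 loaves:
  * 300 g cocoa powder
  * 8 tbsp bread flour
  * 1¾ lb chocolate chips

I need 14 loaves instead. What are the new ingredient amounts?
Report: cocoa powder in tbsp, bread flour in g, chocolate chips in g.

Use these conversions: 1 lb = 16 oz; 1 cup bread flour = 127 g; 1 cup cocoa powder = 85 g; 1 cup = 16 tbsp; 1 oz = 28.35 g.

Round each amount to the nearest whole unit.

Scaling factor: 14/4 = 7/2 = 3.5.
cocoa powder: 300 g × 7/2 ÷ 85 g/cup × 16 tbsp/cup ≈ 198 tbsp
bread flour: 8 tbsp × 7/2 ÷ 16 tbsp/cup × 127 g/cup ≈ 222 g
chocolate chips: 1.75 lb × 7/2 × 16 oz/lb × 28.35 g/oz ≈ 2778 g

cocoa powder: 198 tbsp; bread flour: 222 g; chocolate chips: 2778 g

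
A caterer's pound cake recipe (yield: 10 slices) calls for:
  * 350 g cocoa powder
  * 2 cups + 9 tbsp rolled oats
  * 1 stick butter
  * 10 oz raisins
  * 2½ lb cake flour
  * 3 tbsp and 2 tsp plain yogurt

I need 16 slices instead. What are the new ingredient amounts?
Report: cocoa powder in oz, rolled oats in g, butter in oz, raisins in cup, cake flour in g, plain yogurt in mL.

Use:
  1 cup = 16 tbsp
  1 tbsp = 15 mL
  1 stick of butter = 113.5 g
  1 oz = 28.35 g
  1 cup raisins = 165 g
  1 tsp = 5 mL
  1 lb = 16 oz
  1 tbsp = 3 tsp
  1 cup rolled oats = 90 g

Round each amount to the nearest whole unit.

Scaling factor: 16/10 = 8/5 = 1.6.
cocoa powder: 350 g × 8/5 ÷ 28.35 g/oz ≈ 20 oz
rolled oats: (2 cup + 9 tbsp = 2.5625 cup) × 8/5 × 90 g/cup = 369 g
butter: 1 stick × 8/5 × 113.5 g/stick ÷ 28.35 g/oz ≈ 6 oz
raisins: 10 oz × 8/5 × 28.35 g/oz ÷ 165 g/cup ≈ 3 cup
cake flour: 2.5 lb × 8/5 × 16 oz/lb × 28.35 g/oz ≈ 1814 g
plain yogurt: (3 tbsp + 2 tsp = 11/3 tbsp) × 8/5 × 15 mL/tbsp = 88 mL

cocoa powder: 20 oz; rolled oats: 369 g; butter: 6 oz; raisins: 3 cup; cake flour: 1814 g; plain yogurt: 88 mL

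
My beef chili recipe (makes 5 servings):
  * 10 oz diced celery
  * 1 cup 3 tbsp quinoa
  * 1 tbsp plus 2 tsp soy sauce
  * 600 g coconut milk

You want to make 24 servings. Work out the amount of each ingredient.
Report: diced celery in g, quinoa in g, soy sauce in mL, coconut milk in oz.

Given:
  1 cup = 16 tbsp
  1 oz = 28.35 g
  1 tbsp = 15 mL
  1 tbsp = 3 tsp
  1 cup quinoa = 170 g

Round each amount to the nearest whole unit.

Scaling factor: 24/5 = 4.8.
diced celery: 10 oz × 24/5 × 28.35 g/oz ≈ 1361 g
quinoa: (1 cup + 3 tbsp = 1.1875 cup) × 24/5 × 170 g/cup = 969 g
soy sauce: (1 tbsp + 2 tsp = 5/3 tbsp) × 24/5 × 15 mL/tbsp = 120 mL
coconut milk: 600 g × 24/5 ÷ 28.35 g/oz ≈ 102 oz

diced celery: 1361 g; quinoa: 969 g; soy sauce: 120 mL; coconut milk: 102 oz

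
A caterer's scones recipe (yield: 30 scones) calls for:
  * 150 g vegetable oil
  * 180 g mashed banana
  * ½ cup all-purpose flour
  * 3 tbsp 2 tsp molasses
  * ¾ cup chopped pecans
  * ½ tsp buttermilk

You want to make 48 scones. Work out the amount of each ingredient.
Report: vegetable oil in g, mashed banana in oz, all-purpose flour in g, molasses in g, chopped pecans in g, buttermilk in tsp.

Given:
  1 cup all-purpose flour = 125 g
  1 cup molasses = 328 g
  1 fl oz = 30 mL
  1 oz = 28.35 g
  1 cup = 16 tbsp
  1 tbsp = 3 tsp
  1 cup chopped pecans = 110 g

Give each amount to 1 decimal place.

vegetable oil: 240.0 g; mashed banana: 10.2 oz; all-purpose flour: 100.0 g; molasses: 120.3 g; chopped pecans: 132.0 g; buttermilk: 0.8 tsp

Scaling factor: 48/30 = 8/5 = 1.6.
vegetable oil: 150 g × 8/5 = 240.0 g
mashed banana: 180 g × 8/5 ÷ 28.35 g/oz ≈ 10.2 oz
all-purpose flour: 0.5 cup × 8/5 × 125 g/cup = 100.0 g
molasses: (3 tbsp + 2 tsp = 11/3 tbsp) × 8/5 ÷ 16 tbsp/cup × 328 g/cup ≈ 120.3 g
chopped pecans: 0.75 cup × 8/5 × 110 g/cup = 132.0 g
buttermilk: 0.5 tsp × 8/5 = 0.8 tsp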